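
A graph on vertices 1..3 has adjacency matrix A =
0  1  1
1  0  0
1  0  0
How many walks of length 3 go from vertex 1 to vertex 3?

The number of length-3 walks from vertex 1 to vertex 3 is entry (1,3) of A^3, where A is the adjacency matrix.
A^2 = [[2, 0, 0], [0, 1, 1], [0, 1, 1]]
A^3 = [[0, 2, 2], [2, 0, 0], [2, 0, 0]]

2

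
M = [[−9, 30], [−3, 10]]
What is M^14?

[[−9, 30], [−3, 10]]

M² = M (a projection; rank 1, trace 1), so M^14 = M.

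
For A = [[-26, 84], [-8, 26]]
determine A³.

[[-104, 336], [-32, 104]]

tr A = 0 and det A = -4, so the characteristic polynomial is λ² − (0)λ + (-4) with roots -2 and 2.
Eigenvectors give P = [[7, -3], [2, -1]] with P⁻¹ = [[1, -3], [2, -7]], and A = P·diag(-2, 2)·P⁻¹.
Then A³ = P·diag(-8, 8)·P⁻¹ = [[-56, -24], [-16, -8]] · [[1, -3], [2, -7]] = [[-104, 336], [-32, 104]].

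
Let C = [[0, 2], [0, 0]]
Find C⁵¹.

[[0, 0], [0, 0]]

C is strictly triangular, hence nilpotent: C² = 0, so C⁵¹ = 0.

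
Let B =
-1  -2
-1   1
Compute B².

[[3, 0], [0, 3]]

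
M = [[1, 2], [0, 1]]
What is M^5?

[[1, 10], [0, 1]]

M = I + N where N = [[0, 2], [0, 0]] is strictly upper-triangular, so N^2 = 0.
(I + N)^5 = I + 5·N = [[1, 10], [0, 1]].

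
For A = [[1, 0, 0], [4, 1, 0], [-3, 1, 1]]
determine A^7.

A = I + N where N = [[0, 0, 0], [4, 0, 0], [-3, 1, 0]] is strictly lower-triangular, so N^3 = 0.
(I + N)^7 = I + 7·N + 21·N^2 = [[1, 0, 0], [28, 1, 0], [63, 7, 1]].

[[1, 0, 0], [28, 1, 0], [63, 7, 1]]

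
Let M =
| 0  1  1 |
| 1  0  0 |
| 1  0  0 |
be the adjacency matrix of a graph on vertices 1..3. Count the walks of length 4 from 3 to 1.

The number of length-4 walks from vertex 3 to vertex 1 is entry (3,1) of M^4, where M is the adjacency matrix.
M^2 = [[2, 0, 0], [0, 1, 1], [0, 1, 1]]
M^3 = [[0, 2, 2], [2, 0, 0], [2, 0, 0]]
M^4 = [[4, 0, 0], [0, 2, 2], [0, 2, 2]]

0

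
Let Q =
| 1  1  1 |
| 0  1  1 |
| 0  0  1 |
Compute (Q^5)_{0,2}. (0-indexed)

15

Q = I + N where N = [[0, 1, 1], [0, 0, 1], [0, 0, 0]] is strictly upper-triangular, so N^3 = 0.
(I + N)^5 = I + 5·N + 10·N^2 = [[1, 5, 15], [0, 1, 5], [0, 0, 1]].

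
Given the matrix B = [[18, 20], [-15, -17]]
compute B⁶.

[[2724, 2660], [-1995, -1931]]

tr B = 1 and det B = -6, so the characteristic polynomial is λ² − (1)λ + (-6) with roots 3 and -2.
Eigenvectors give P = [[4, -1], [-3, 1]] with P⁻¹ = [[1, 1], [3, 4]], and B = P·diag(3, -2)·P⁻¹.
Then B⁶ = P·diag(729, 64)·P⁻¹ = [[2916, -64], [-2187, 64]] · [[1, 1], [3, 4]] = [[2724, 2660], [-1995, -1931]].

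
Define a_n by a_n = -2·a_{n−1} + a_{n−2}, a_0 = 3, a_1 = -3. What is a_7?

-717

With companion matrix T = [[-2, 1], [1, 0]], [a_n, a_{n−1}]ᵀ = T·[a_{n−1}, a_{n−2}]ᵀ, so [a_7, a_6]ᵀ = T^6·[a_1, a_0]ᵀ.
T^6 = [[169, -70], [-70, 29]], giving [a_7, a_6]ᵀ = [[-717], [297]].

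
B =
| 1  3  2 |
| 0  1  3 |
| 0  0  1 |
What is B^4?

[[1, 12, 62], [0, 1, 12], [0, 0, 1]]

B = I + N where N = [[0, 3, 2], [0, 0, 3], [0, 0, 0]] is strictly upper-triangular, so N^3 = 0.
(I + N)^4 = I + 4·N + 6·N^2 = [[1, 12, 62], [0, 1, 12], [0, 0, 1]].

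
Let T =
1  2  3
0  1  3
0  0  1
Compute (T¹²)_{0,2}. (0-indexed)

432

T = I + N where N = [[0, 2, 3], [0, 0, 3], [0, 0, 0]] is strictly upper-triangular, so N³ = 0.
(I + N)¹² = I + 12·N + 66·N² = [[1, 24, 432], [0, 1, 36], [0, 0, 1]].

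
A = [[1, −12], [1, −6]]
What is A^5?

[[601, −2532], [211, −876]]

tr A = −5 and det A = 6, so the characteristic polynomial is λ² − (−5)λ + (6) with roots −2 and −3.
Eigenvectors give P = [[4, −3], [1, −1]] with P⁻¹ = [[1, −3], [1, −4]], and A = P·diag(−2, −3)·P⁻¹.
Then A^5 = P·diag(−32, −243)·P⁻¹ = [[−128, 729], [−32, 243]] · [[1, −3], [1, −4]] = [[601, −2532], [211, −876]].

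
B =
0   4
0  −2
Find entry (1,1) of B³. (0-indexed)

−8

B² = [[0, −8], [0, 4]]
B³ = [[0, 16], [0, −8]]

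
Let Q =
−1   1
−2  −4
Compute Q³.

tr Q = −5 and det Q = 6, so the characteristic polynomial is λ² − (−5)λ + (6) with roots −2 and −3.
Eigenvectors give P = [[−1, 1], [1, −2]] with P⁻¹ = [[−2, −1], [−1, −1]], and Q = P·diag(−2, −3)·P⁻¹.
Then Q³ = P·diag(−8, −27)·P⁻¹ = [[8, −27], [−8, 54]] · [[−2, −1], [−1, −1]] = [[11, 19], [−38, −46]].

[[11, 19], [−38, −46]]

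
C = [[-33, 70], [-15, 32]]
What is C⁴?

[[471, -910], [195, -374]]

tr C = -1 and det C = -6, so the characteristic polynomial is λ² − (-1)λ + (-6) with roots -3 and 2.
Eigenvectors give P = [[7, 2], [3, 1]] with P⁻¹ = [[1, -2], [-3, 7]], and C = P·diag(-3, 2)·P⁻¹.
Then C⁴ = P·diag(81, 16)·P⁻¹ = [[567, 32], [243, 16]] · [[1, -2], [-3, 7]] = [[471, -910], [195, -374]].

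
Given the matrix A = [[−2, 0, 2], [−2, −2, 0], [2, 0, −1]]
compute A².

[[8, 0, −6], [8, 4, −4], [−6, 0, 5]]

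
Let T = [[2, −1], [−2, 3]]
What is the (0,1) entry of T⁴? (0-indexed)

−85

T² = [[6, −5], [−10, 11]]
T³ = [[22, −21], [−42, 43]]
T⁴ = [[86, −85], [−170, 171]]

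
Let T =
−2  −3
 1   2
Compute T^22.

T² = I (check: tr T = 0 and det T = −1), so T^22 = I since 22 is even.

[[1, 0], [0, 1]]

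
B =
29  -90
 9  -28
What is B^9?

[[5129, -15390], [1539, -4618]]

tr B = 1 and det B = -2, so the characteristic polynomial is λ² − (1)λ + (-2) with roots -1 and 2.
Eigenvectors give P = [[3, 10], [1, 3]] with P⁻¹ = [[-3, 10], [1, -3]], and B = P·diag(-1, 2)·P⁻¹.
Then B^9 = P·diag(-1, 512)·P⁻¹ = [[-3, 5120], [-1, 1536]] · [[-3, 10], [1, -3]] = [[5129, -15390], [1539, -4618]].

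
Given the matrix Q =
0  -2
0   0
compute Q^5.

Q is strictly triangular, hence nilpotent: Q^2 = 0, so Q^5 = 0.

[[0, 0], [0, 0]]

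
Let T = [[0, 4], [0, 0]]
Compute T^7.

T is strictly triangular, hence nilpotent: T^2 = 0, so T^7 = 0.

[[0, 0], [0, 0]]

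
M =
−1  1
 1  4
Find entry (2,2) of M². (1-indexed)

17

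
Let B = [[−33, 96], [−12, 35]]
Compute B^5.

[[−1953, 5856], [−732, 2195]]

tr B = 2 and det B = −3, so the characteristic polynomial is λ² − (2)λ + (−3) with roots 3 and −1.
Eigenvectors give P = [[−8, −3], [−3, −1]] with P⁻¹ = [[1, −3], [−3, 8]], and B = P·diag(3, −1)·P⁻¹.
Then B^5 = P·diag(243, −1)·P⁻¹ = [[−1944, 3], [−729, 1]] · [[1, −3], [−3, 8]] = [[−1953, 5856], [−732, 2195]].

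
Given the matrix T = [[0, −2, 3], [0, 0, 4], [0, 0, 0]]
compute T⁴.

[[0, 0, 0], [0, 0, 0], [0, 0, 0]]

T is strictly triangular, hence nilpotent: T³ = 0, so T⁴ = 0.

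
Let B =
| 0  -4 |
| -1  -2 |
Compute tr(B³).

B² = [[4, 8], [2, 8]]
B³ = [[-8, -32], [-8, -24]]

-32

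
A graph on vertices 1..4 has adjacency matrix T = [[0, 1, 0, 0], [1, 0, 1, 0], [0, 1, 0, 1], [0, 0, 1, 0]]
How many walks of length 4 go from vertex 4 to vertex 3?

The number of length-4 walks from vertex 4 to vertex 3 is entry (4,3) of T^4, where T is the adjacency matrix.
T^2 = [[1, 0, 1, 0], [0, 2, 0, 1], [1, 0, 2, 0], [0, 1, 0, 1]]
T^3 = [[0, 2, 0, 1], [2, 0, 3, 0], [0, 3, 0, 2], [1, 0, 2, 0]]
T^4 = [[2, 0, 3, 0], [0, 5, 0, 3], [3, 0, 5, 0], [0, 3, 0, 2]]

0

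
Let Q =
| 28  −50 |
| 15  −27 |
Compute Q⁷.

tr Q = 1 and det Q = −6, so the characteristic polynomial is λ² − (1)λ + (−6) with roots 3 and −2.
Eigenvectors give P = [[2, −5], [1, −3]] with P⁻¹ = [[3, −5], [1, −2]], and Q = P·diag(3, −2)·P⁻¹.
Then Q⁷ = P·diag(2187, −128)·P⁻¹ = [[4374, 640], [2187, 384]] · [[3, −5], [1, −2]] = [[13762, −23150], [6945, −11703]].

[[13762, −23150], [6945, −11703]]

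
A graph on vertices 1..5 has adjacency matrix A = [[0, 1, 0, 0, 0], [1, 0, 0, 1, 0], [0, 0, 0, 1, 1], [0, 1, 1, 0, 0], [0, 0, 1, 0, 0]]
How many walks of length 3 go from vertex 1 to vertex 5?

0

The number of length-3 walks from vertex 1 to vertex 5 is entry (1,5) of A^3, where A is the adjacency matrix.
A^2 = [[1, 0, 0, 1, 0], [0, 2, 1, 0, 0], [0, 1, 2, 0, 0], [1, 0, 0, 2, 1], [0, 0, 0, 1, 1]]
A^3 = [[0, 2, 1, 0, 0], [2, 0, 0, 3, 1], [1, 0, 0, 3, 2], [0, 3, 3, 0, 0], [0, 1, 2, 0, 0]]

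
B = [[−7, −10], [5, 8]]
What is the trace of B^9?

19171

tr B = 1 and det B = −6, so the characteristic polynomial is λ² − (1)λ + (−6) with roots 3 and −2.
Eigenvectors give P = [[−1, −2], [1, 1]] with P⁻¹ = [[1, 2], [−1, −1]], and B = P·diag(3, −2)·P⁻¹.
Then B^9 = P·diag(19683, −512)·P⁻¹ = [[−19683, 1024], [19683, −512]] · [[1, 2], [−1, −1]] = [[−20707, −40390], [20195, 39878]].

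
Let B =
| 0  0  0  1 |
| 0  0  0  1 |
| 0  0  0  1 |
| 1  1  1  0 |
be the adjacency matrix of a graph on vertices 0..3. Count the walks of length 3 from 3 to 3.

0

The number of length-3 walks from vertex 3 to vertex 3 is entry (3,3) of B^3, where B is the adjacency matrix.
B^2 = [[1, 1, 1, 0], [1, 1, 1, 0], [1, 1, 1, 0], [0, 0, 0, 3]]
B^3 = [[0, 0, 0, 3], [0, 0, 0, 3], [0, 0, 0, 3], [3, 3, 3, 0]]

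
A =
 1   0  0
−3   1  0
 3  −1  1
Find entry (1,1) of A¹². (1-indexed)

A = I + N where N = [[0, 0, 0], [−3, 0, 0], [3, −1, 0]] is strictly lower-triangular, so N³ = 0.
(I + N)¹² = I + 12·N + 66·N² = [[1, 0, 0], [−36, 1, 0], [234, −12, 1]].

1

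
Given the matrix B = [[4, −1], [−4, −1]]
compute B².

[[20, −3], [−12, 5]]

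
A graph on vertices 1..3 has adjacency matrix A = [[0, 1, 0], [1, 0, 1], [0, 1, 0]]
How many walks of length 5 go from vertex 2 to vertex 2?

The number of length-5 walks from vertex 2 to vertex 2 is entry (2,2) of A⁵, where A is the adjacency matrix.
A² = [[1, 0, 1], [0, 2, 0], [1, 0, 1]]
A³ = [[0, 2, 0], [2, 0, 2], [0, 2, 0]]
A⁴ = [[2, 0, 2], [0, 4, 0], [2, 0, 2]]
A⁵ = [[0, 4, 0], [4, 0, 4], [0, 4, 0]]

0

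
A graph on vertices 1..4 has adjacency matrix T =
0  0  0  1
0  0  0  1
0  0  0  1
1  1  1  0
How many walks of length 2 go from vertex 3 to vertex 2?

1

The number of length-2 walks from vertex 3 to vertex 2 is entry (3,2) of T², where T is the adjacency matrix.
T² = [[1, 1, 1, 0], [1, 1, 1, 0], [1, 1, 1, 0], [0, 0, 0, 3]]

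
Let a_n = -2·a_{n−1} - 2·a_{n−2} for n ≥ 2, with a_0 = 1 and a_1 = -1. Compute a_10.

With companion matrix T = [[-2, -2], [1, 0]], [a_n, a_{n−1}]ᵀ = T·[a_{n−1}, a_{n−2}]ᵀ, so [a_10, a_9]ᵀ = T⁹·[a_1, a_0]ᵀ.
T⁹ = [[-32, -32], [16, 0]], giving [a_10, a_9]ᵀ = [[0], [-16]].

0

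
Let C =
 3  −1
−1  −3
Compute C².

[[10, 0], [0, 10]]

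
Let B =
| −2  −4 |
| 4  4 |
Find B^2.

[[−12, −8], [8, 0]]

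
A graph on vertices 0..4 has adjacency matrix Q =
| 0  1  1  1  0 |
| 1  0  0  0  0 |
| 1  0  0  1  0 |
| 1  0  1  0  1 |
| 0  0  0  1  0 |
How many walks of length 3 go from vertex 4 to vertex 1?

The number of length-3 walks from vertex 4 to vertex 1 is entry (4,1) of Q^3, where Q is the adjacency matrix.
Q^2 = [[3, 0, 1, 1, 1], [0, 1, 1, 1, 0], [1, 1, 2, 1, 1], [1, 1, 1, 3, 0], [1, 0, 1, 0, 1]]
Q^3 = [[2, 3, 4, 5, 1], [3, 0, 1, 1, 1], [4, 1, 2, 4, 1], [5, 1, 4, 2, 3], [1, 1, 1, 3, 0]]

1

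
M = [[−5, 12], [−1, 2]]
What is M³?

[[−29, 84], [−7, 20]]

tr M = −3 and det M = 2, so the characteristic polynomial is λ² − (−3)λ + (2) with roots −1 and −2.
Eigenvectors give P = [[3, 4], [1, 1]] with P⁻¹ = [[−1, 4], [1, −3]], and M = P·diag(−1, −2)·P⁻¹.
Then M³ = P·diag(−1, −8)·P⁻¹ = [[−3, −32], [−1, −8]] · [[−1, 4], [1, −3]] = [[−29, 84], [−7, 20]].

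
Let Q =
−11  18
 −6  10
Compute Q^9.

[[−2051, 3078], [−1026, 1540]]

tr Q = −1 and det Q = −2, so the characteristic polynomial is λ² − (−1)λ + (−2) with roots −2 and 1.
Eigenvectors give P = [[−2, −3], [−1, −2]] with P⁻¹ = [[−2, 3], [1, −2]], and Q = P·diag(−2, 1)·P⁻¹.
Then Q^9 = P·diag(−512, 1)·P⁻¹ = [[1024, −3], [512, −2]] · [[−2, 3], [1, −2]] = [[−2051, 3078], [−1026, 1540]].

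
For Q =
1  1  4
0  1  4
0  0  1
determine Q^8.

Q = I + N where N = [[0, 1, 4], [0, 0, 4], [0, 0, 0]] is strictly upper-triangular, so N^3 = 0.
(I + N)^8 = I + 8·N + 28·N^2 = [[1, 8, 144], [0, 1, 32], [0, 0, 1]].

[[1, 8, 144], [0, 1, 32], [0, 0, 1]]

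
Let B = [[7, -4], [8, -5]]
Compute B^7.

[[4375, -2188], [4376, -2189]]

tr B = 2 and det B = -3, so the characteristic polynomial is λ² − (2)λ + (-3) with roots 3 and -1.
Eigenvectors give P = [[1, -1], [1, -2]] with P⁻¹ = [[2, -1], [1, -1]], and B = P·diag(3, -1)·P⁻¹.
Then B^7 = P·diag(2187, -1)·P⁻¹ = [[2187, 1], [2187, 2]] · [[2, -1], [1, -1]] = [[4375, -2188], [4376, -2189]].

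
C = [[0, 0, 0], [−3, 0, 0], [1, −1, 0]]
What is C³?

[[0, 0, 0], [0, 0, 0], [0, 0, 0]]

C is strictly triangular, hence nilpotent: C³ = 0, so C³ = 0.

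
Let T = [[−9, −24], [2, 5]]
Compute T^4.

tr T = −4 and det T = 3, so the characteristic polynomial is λ² − (−4)λ + (3) with roots −1 and −3.
Eigenvectors give P = [[−3, 4], [1, −1]] with P⁻¹ = [[1, 4], [1, 3]], and T = P·diag(−1, −3)·P⁻¹.
Then T^4 = P·diag(1, 81)·P⁻¹ = [[−3, 324], [1, −81]] · [[1, 4], [1, 3]] = [[321, 960], [−80, −239]].

[[321, 960], [−80, −239]]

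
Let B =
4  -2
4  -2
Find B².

[[8, -4], [8, -4]]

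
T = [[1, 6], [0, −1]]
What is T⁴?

T² = I (check: tr T = 0 and det T = −1), so T⁴ = I since 4 is even.

[[1, 0], [0, 1]]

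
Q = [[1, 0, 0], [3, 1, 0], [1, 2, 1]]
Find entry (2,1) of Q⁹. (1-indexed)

27

Q = I + N where N = [[0, 0, 0], [3, 0, 0], [1, 2, 0]] is strictly lower-triangular, so N³ = 0.
(I + N)⁹ = I + 9·N + 36·N² = [[1, 0, 0], [27, 1, 0], [225, 18, 1]].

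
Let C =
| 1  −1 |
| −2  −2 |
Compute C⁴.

C² = [[3, 1], [2, 6]]
C³ = [[1, −5], [−10, −14]]
C⁴ = [[11, 9], [18, 38]]

[[11, 9], [18, 38]]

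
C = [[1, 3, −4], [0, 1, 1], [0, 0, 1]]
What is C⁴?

[[1, 12, 2], [0, 1, 4], [0, 0, 1]]

C = I + N where N = [[0, 3, −4], [0, 0, 1], [0, 0, 0]] is strictly upper-triangular, so N³ = 0.
(I + N)⁴ = I + 4·N + 6·N² = [[1, 12, 2], [0, 1, 4], [0, 0, 1]].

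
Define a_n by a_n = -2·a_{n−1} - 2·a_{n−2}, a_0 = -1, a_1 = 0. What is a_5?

With companion matrix Q = [[-2, -2], [1, 0]], [a_n, a_{n−1}]ᵀ = Q·[a_{n−1}, a_{n−2}]ᵀ, so [a_5, a_4]ᵀ = Q^4·[a_1, a_0]ᵀ.
Q^4 = [[-4, 0], [0, -4]], giving [a_5, a_4]ᵀ = [[0], [4]].

0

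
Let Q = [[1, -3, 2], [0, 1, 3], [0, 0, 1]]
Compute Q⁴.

Q = I + N where N = [[0, -3, 2], [0, 0, 3], [0, 0, 0]] is strictly upper-triangular, so N³ = 0.
(I + N)⁴ = I + 4·N + 6·N² = [[1, -12, -46], [0, 1, 12], [0, 0, 1]].

[[1, -12, -46], [0, 1, 12], [0, 0, 1]]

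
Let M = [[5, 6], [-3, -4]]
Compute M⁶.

tr M = 1 and det M = -2, so the characteristic polynomial is λ² − (1)λ + (-2) with roots 2 and -1.
Eigenvectors give P = [[-2, -1], [1, 1]] with P⁻¹ = [[-1, -1], [1, 2]], and M = P·diag(2, -1)·P⁻¹.
Then M⁶ = P·diag(64, 1)·P⁻¹ = [[-128, -1], [64, 1]] · [[-1, -1], [1, 2]] = [[127, 126], [-63, -62]].

[[127, 126], [-63, -62]]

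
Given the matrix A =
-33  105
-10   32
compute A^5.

[[-1893, 5775], [-550, 1682]]

tr A = -1 and det A = -6, so the characteristic polynomial is λ² − (-1)λ + (-6) with roots -3 and 2.
Eigenvectors give P = [[7, 3], [2, 1]] with P⁻¹ = [[1, -3], [-2, 7]], and A = P·diag(-3, 2)·P⁻¹.
Then A^5 = P·diag(-243, 32)·P⁻¹ = [[-1701, 96], [-486, 32]] · [[1, -3], [-2, 7]] = [[-1893, 5775], [-550, 1682]].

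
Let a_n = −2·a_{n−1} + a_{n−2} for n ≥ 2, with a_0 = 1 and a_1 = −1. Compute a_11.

With companion matrix T = [[−2, 1], [1, 0]], [a_n, a_{n−1}]ᵀ = T·[a_{n−1}, a_{n−2}]ᵀ, so [a_11, a_10]ᵀ = T^10·[a_1, a_0]ᵀ.
T^10 = [[5741, −2378], [−2378, 985]], giving [a_11, a_10]ᵀ = [[−8119], [3363]].

−8119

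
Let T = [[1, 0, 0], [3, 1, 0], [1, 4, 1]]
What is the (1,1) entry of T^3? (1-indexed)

T = I + N where N = [[0, 0, 0], [3, 0, 0], [1, 4, 0]] is strictly lower-triangular, so N^3 = 0.
(I + N)^3 = I + 3·N + 3·N^2 = [[1, 0, 0], [9, 1, 0], [39, 12, 1]].

1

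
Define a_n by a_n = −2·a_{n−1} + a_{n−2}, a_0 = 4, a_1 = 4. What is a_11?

With companion matrix T = [[−2, 1], [1, 0]], [a_n, a_{n−1}]ᵀ = T·[a_{n−1}, a_{n−2}]ᵀ, so [a_11, a_10]ᵀ = T¹⁰·[a_1, a_0]ᵀ.
T¹⁰ = [[5741, −2378], [−2378, 985]], giving [a_11, a_10]ᵀ = [[13452], [−5572]].

13452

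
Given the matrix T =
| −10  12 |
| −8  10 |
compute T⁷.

tr T = 0 and det T = −4, so the characteristic polynomial is λ² − (0)λ + (−4) with roots 2 and −2.
Eigenvectors give P = [[−1, 3], [−1, 2]] with P⁻¹ = [[2, −3], [1, −1]], and T = P·diag(2, −2)·P⁻¹.
Then T⁷ = P·diag(128, −128)·P⁻¹ = [[−128, −384], [−128, −256]] · [[2, −3], [1, −1]] = [[−640, 768], [−512, 640]].

[[−640, 768], [−512, 640]]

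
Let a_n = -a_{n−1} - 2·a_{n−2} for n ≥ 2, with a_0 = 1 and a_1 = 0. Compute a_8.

With companion matrix T = [[-1, -2], [1, 0]], [a_n, a_{n−1}]ᵀ = T·[a_{n−1}, a_{n−2}]ᵀ, so [a_8, a_7]ᵀ = T⁷·[a_1, a_0]ᵀ.
T⁷ = [[3, -14], [7, 10]], giving [a_8, a_7]ᵀ = [[-14], [10]].

-14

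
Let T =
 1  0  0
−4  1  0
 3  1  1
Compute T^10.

[[1, 0, 0], [−40, 1, 0], [−150, 10, 1]]

T = I + N where N = [[0, 0, 0], [−4, 0, 0], [3, 1, 0]] is strictly lower-triangular, so N^3 = 0.
(I + N)^10 = I + 10·N + 45·N^2 = [[1, 0, 0], [−40, 1, 0], [−150, 10, 1]].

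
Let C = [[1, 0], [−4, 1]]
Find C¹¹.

C = I + N where N = [[0, 0], [−4, 0]] is strictly lower-triangular, so N² = 0.
(I + N)¹¹ = I + 11·N = [[1, 0], [−44, 1]].

[[1, 0], [−44, 1]]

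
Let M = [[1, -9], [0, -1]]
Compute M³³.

M² = I (check: tr M = 0 and det M = -1), so M³³ = M since 33 is odd.

[[1, -9], [0, -1]]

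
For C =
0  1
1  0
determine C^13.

C² = I (check: tr C = 0 and det C = -1), so C^13 = C since 13 is odd.

[[0, 1], [1, 0]]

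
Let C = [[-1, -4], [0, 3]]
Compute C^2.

[[1, -8], [0, 9]]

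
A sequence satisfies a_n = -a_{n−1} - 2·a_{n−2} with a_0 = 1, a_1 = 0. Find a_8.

With companion matrix Q = [[-1, -2], [1, 0]], [a_n, a_{n−1}]ᵀ = Q·[a_{n−1}, a_{n−2}]ᵀ, so [a_8, a_7]ᵀ = Q^7·[a_1, a_0]ᵀ.
Q^7 = [[3, -14], [7, 10]], giving [a_8, a_7]ᵀ = [[-14], [10]].

-14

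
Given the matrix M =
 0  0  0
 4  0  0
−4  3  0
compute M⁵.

[[0, 0, 0], [0, 0, 0], [0, 0, 0]]

M is strictly triangular, hence nilpotent: M³ = 0, so M⁵ = 0.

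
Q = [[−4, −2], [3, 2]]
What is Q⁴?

[[76, 32], [−48, −20]]

Q² = [[10, 4], [−6, −2]]
Q³ = [[−28, −12], [18, 8]]
Q⁴ = [[76, 32], [−48, −20]]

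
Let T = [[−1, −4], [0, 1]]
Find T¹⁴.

T² = I (check: tr T = 0 and det T = −1), so T¹⁴ = I since 14 is even.

[[1, 0], [0, 1]]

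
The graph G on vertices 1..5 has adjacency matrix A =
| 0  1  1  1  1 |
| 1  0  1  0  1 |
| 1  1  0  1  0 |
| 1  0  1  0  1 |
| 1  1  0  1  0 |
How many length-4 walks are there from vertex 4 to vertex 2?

The number of length-4 walks from vertex 4 to vertex 2 is entry (4,2) of A⁴, where A is the adjacency matrix.
A² = [[4, 2, 2, 2, 2], [2, 3, 1, 3, 1], [2, 1, 3, 1, 3], [2, 3, 1, 3, 1], [2, 1, 3, 1, 3]]
A³ = [[8, 8, 8, 8, 8], [8, 4, 8, 4, 8], [8, 8, 4, 8, 4], [8, 4, 8, 4, 8], [8, 8, 4, 8, 4]]
A⁴ = [[32, 24, 24, 24, 24], [24, 24, 16, 24, 16], [24, 16, 24, 16, 24], [24, 24, 16, 24, 16], [24, 16, 24, 16, 24]]

24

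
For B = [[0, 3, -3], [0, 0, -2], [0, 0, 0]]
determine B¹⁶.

[[0, 0, 0], [0, 0, 0], [0, 0, 0]]

B is strictly triangular, hence nilpotent: B³ = 0, so B¹⁶ = 0.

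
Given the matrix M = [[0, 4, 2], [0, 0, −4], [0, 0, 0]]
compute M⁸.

[[0, 0, 0], [0, 0, 0], [0, 0, 0]]

M is strictly triangular, hence nilpotent: M³ = 0, so M⁸ = 0.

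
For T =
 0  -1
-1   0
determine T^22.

[[1, 0], [0, 1]]

T² = I (check: tr T = 0 and det T = -1), so T^22 = I since 22 is even.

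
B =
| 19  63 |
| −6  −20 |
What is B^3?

[[55, 189], [−18, −62]]

tr B = −1 and det B = −2, so the characteristic polynomial is λ² − (−1)λ + (−2) with roots −2 and 1.
Eigenvectors give P = [[−3, −7], [1, 2]] with P⁻¹ = [[2, 7], [−1, −3]], and B = P·diag(−2, 1)·P⁻¹.
Then B^3 = P·diag(−8, 1)·P⁻¹ = [[24, −7], [−8, 2]] · [[2, 7], [−1, −3]] = [[55, 189], [−18, −62]].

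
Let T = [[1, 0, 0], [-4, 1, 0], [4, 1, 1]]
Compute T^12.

T = I + N where N = [[0, 0, 0], [-4, 0, 0], [4, 1, 0]] is strictly lower-triangular, so N^3 = 0.
(I + N)^12 = I + 12·N + 66·N^2 = [[1, 0, 0], [-48, 1, 0], [-216, 12, 1]].

[[1, 0, 0], [-48, 1, 0], [-216, 12, 1]]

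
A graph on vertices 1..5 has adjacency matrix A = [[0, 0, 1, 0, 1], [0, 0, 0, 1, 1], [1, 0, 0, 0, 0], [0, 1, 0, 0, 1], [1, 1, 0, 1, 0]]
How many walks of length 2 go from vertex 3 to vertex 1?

0

The number of length-2 walks from vertex 3 to vertex 1 is entry (3,1) of A², where A is the adjacency matrix.
A² = [[2, 1, 0, 1, 0], [1, 2, 0, 1, 1], [0, 0, 1, 0, 1], [1, 1, 0, 2, 1], [0, 1, 1, 1, 3]]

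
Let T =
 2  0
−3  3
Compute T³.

T² = [[4, 0], [−15, 9]]
T³ = [[8, 0], [−57, 27]]

[[8, 0], [−57, 27]]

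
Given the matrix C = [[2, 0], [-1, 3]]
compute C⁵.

[[32, 0], [-211, 243]]

tr C = 5 and det C = 6, so the characteristic polynomial is λ² − (5)λ + (6) with roots 2 and 3.
Eigenvectors give P = [[1, 0], [1, 1]] with P⁻¹ = [[1, 0], [-1, 1]], and C = P·diag(2, 3)·P⁻¹.
Then C⁵ = P·diag(32, 243)·P⁻¹ = [[32, 0], [32, 243]] · [[1, 0], [-1, 1]] = [[32, 0], [-211, 243]].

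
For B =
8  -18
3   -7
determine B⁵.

tr B = 1 and det B = -2, so the characteristic polynomial is λ² − (1)λ + (-2) with roots 2 and -1.
Eigenvectors give P = [[3, -2], [1, -1]] with P⁻¹ = [[1, -2], [1, -3]], and B = P·diag(2, -1)·P⁻¹.
Then B⁵ = P·diag(32, -1)·P⁻¹ = [[96, 2], [32, 1]] · [[1, -2], [1, -3]] = [[98, -198], [33, -67]].

[[98, -198], [33, -67]]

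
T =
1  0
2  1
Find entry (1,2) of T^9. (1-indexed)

T = I + N where N = [[0, 0], [2, 0]] is strictly lower-triangular, so N^2 = 0.
(I + N)^9 = I + 9·N = [[1, 0], [18, 1]].

0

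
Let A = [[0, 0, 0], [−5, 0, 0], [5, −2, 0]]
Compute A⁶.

[[0, 0, 0], [0, 0, 0], [0, 0, 0]]

A is strictly triangular, hence nilpotent: A³ = 0, so A⁶ = 0.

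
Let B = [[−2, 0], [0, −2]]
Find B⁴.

[[16, 0], [0, 16]]

B² = [[4, 0], [0, 4]]
B³ = [[−8, 0], [0, −8]]
B⁴ = [[16, 0], [0, 16]]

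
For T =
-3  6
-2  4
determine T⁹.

[[-3, 6], [-2, 4]]

T² = T (a projection; rank 1, trace 1), so T⁹ = T.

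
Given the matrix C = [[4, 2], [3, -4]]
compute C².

[[22, 0], [0, 22]]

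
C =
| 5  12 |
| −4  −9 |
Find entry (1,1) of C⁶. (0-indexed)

2913

tr C = −4 and det C = 3, so the characteristic polynomial is λ² − (−4)λ + (3) with roots −3 and −1.
Eigenvectors give P = [[3, −2], [−2, 1]] with P⁻¹ = [[−1, −2], [−2, −3]], and C = P·diag(−3, −1)·P⁻¹.
Then C⁶ = P·diag(729, 1)·P⁻¹ = [[2187, −2], [−1458, 1]] · [[−1, −2], [−2, −3]] = [[−2183, −4368], [1456, 2913]].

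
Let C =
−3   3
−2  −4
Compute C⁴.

C² = [[3, −21], [14, 10]]
C³ = [[33, 93], [−62, 2]]
C⁴ = [[−285, −273], [182, −194]]

[[−285, −273], [182, −194]]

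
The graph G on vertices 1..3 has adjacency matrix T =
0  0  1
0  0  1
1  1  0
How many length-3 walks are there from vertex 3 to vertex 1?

The number of length-3 walks from vertex 3 to vertex 1 is entry (3,1) of T³, where T is the adjacency matrix.
T² = [[1, 1, 0], [1, 1, 0], [0, 0, 2]]
T³ = [[0, 0, 2], [0, 0, 2], [2, 2, 0]]

2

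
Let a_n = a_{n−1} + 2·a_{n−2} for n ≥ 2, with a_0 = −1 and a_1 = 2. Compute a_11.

With companion matrix C = [[1, 2], [1, 0]], [a_n, a_{n−1}]ᵀ = C·[a_{n−1}, a_{n−2}]ᵀ, so [a_11, a_10]ᵀ = C¹⁰·[a_1, a_0]ᵀ.
C¹⁰ = [[683, 682], [341, 342]], giving [a_11, a_10]ᵀ = [[684], [340]].

684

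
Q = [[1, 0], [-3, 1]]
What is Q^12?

Q = I + N where N = [[0, 0], [-3, 0]] is strictly lower-triangular, so N^2 = 0.
(I + N)^12 = I + 12·N = [[1, 0], [-36, 1]].

[[1, 0], [-36, 1]]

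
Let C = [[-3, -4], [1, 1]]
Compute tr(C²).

2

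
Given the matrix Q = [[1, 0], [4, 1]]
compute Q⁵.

[[1, 0], [20, 1]]

Q = I + N where N = [[0, 0], [4, 0]] is strictly lower-triangular, so N² = 0.
(I + N)⁵ = I + 5·N = [[1, 0], [20, 1]].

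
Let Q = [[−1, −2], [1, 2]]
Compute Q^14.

[[−1, −2], [1, 2]]

Q² = Q (a projection; rank 1, trace 1), so Q^14 = Q.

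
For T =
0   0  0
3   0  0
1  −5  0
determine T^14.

[[0, 0, 0], [0, 0, 0], [0, 0, 0]]

T is strictly triangular, hence nilpotent: T^3 = 0, so T^14 = 0.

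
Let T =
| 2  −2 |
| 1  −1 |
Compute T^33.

[[2, −2], [1, −1]]

T² = T (a projection; rank 1, trace 1), so T^33 = T.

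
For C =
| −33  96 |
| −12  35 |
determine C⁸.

tr C = 2 and det C = −3, so the characteristic polynomial is λ² − (2)λ + (−3) with roots 3 and −1.
Eigenvectors give P = [[−8, 3], [−3, 1]] with P⁻¹ = [[1, −3], [3, −8]], and C = P·diag(3, −1)·P⁻¹.
Then C⁸ = P·diag(6561, 1)·P⁻¹ = [[−52488, 3], [−19683, 1]] · [[1, −3], [3, −8]] = [[−52479, 157440], [−19680, 59041]].

[[−52479, 157440], [−19680, 59041]]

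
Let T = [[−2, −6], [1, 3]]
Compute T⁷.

[[−2, −6], [1, 3]]

T² = T (a projection; rank 1, trace 1), so T⁷ = T.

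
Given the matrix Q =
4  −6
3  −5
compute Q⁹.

tr Q = −1 and det Q = −2, so the characteristic polynomial is λ² − (−1)λ + (−2) with roots −2 and 1.
Eigenvectors give P = [[−1, −2], [−1, −1]] with P⁻¹ = [[1, −2], [−1, 1]], and Q = P·diag(−2, 1)·P⁻¹.
Then Q⁹ = P·diag(−512, 1)·P⁻¹ = [[512, −2], [512, −1]] · [[1, −2], [−1, 1]] = [[514, −1026], [513, −1025]].

[[514, −1026], [513, −1025]]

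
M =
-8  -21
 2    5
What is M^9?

[[-3578, -10731], [1022, 3065]]

tr M = -3 and det M = 2, so the characteristic polynomial is λ² − (-3)λ + (2) with roots -1 and -2.
Eigenvectors give P = [[-3, 7], [1, -2]] with P⁻¹ = [[2, 7], [1, 3]], and M = P·diag(-1, -2)·P⁻¹.
Then M^9 = P·diag(-1, -512)·P⁻¹ = [[3, -3584], [-1, 1024]] · [[2, 7], [1, 3]] = [[-3578, -10731], [1022, 3065]].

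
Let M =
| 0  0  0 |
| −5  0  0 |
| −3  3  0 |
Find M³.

M is strictly triangular, hence nilpotent: M³ = 0, so M³ = 0.

[[0, 0, 0], [0, 0, 0], [0, 0, 0]]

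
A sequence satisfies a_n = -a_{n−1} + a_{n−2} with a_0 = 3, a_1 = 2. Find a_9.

With companion matrix T = [[-1, 1], [1, 0]], [a_n, a_{n−1}]ᵀ = T·[a_{n−1}, a_{n−2}]ᵀ, so [a_9, a_8]ᵀ = T^8·[a_1, a_0]ᵀ.
T^8 = [[34, -21], [-21, 13]], giving [a_9, a_8]ᵀ = [[5], [-3]].

5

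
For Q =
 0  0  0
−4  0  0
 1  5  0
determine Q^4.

[[0, 0, 0], [0, 0, 0], [0, 0, 0]]

Q is strictly triangular, hence nilpotent: Q^3 = 0, so Q^4 = 0.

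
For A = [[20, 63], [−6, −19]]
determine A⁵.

tr A = 1 and det A = −2, so the characteristic polynomial is λ² − (1)λ + (−2) with roots −1 and 2.
Eigenvectors give P = [[3, 7], [−1, −2]] with P⁻¹ = [[−2, −7], [1, 3]], and A = P·diag(−1, 2)·P⁻¹.
Then A⁵ = P·diag(−1, 32)·P⁻¹ = [[−3, 224], [1, −64]] · [[−2, −7], [1, 3]] = [[230, 693], [−66, −199]].

[[230, 693], [−66, −199]]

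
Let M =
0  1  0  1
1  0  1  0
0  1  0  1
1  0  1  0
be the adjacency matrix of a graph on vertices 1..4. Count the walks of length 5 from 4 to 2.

0

The number of length-5 walks from vertex 4 to vertex 2 is entry (4,2) of M⁵, where M is the adjacency matrix.
M² = [[2, 0, 2, 0], [0, 2, 0, 2], [2, 0, 2, 0], [0, 2, 0, 2]]
M³ = [[0, 4, 0, 4], [4, 0, 4, 0], [0, 4, 0, 4], [4, 0, 4, 0]]
M⁴ = [[8, 0, 8, 0], [0, 8, 0, 8], [8, 0, 8, 0], [0, 8, 0, 8]]
M⁵ = [[0, 16, 0, 16], [16, 0, 16, 0], [0, 16, 0, 16], [16, 0, 16, 0]]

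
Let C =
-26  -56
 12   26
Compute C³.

[[-104, -224], [48, 104]]

tr C = 0 and det C = -4, so the characteristic polynomial is λ² − (0)λ + (-4) with roots 2 and -2.
Eigenvectors give P = [[-2, 7], [1, -3]] with P⁻¹ = [[3, 7], [1, 2]], and C = P·diag(2, -2)·P⁻¹.
Then C³ = P·diag(8, -8)·P⁻¹ = [[-16, -56], [8, 24]] · [[3, 7], [1, 2]] = [[-104, -224], [48, 104]].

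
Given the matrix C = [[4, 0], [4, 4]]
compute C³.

C² = [[16, 0], [32, 16]]
C³ = [[64, 0], [192, 64]]

[[64, 0], [192, 64]]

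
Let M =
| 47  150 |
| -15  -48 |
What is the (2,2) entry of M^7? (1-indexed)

tr M = -1 and det M = -6, so the characteristic polynomial is λ² − (-1)λ + (-6) with roots -3 and 2.
Eigenvectors give P = [[-3, 10], [1, -3]] with P⁻¹ = [[3, 10], [1, 3]], and M = P·diag(-3, 2)·P⁻¹.
Then M^7 = P·diag(-2187, 128)·P⁻¹ = [[6561, 1280], [-2187, -384]] · [[3, 10], [1, 3]] = [[20963, 69450], [-6945, -23022]].

-23022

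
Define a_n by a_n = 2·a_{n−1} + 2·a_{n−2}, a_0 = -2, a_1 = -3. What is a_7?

-1464

With companion matrix C = [[2, 2], [1, 0]], [a_n, a_{n−1}]ᵀ = C·[a_{n−1}, a_{n−2}]ᵀ, so [a_7, a_6]ᵀ = C⁶·[a_1, a_0]ᵀ.
C⁶ = [[328, 240], [120, 88]], giving [a_7, a_6]ᵀ = [[-1464], [-536]].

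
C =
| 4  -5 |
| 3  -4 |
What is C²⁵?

C² = I (check: tr C = 0 and det C = -1), so C²⁵ = C since 25 is odd.

[[4, -5], [3, -4]]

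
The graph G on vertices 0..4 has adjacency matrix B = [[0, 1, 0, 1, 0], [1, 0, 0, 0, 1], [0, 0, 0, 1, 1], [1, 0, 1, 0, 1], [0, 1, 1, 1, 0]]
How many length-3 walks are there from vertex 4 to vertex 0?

1

The number of length-3 walks from vertex 4 to vertex 0 is entry (4,0) of B^3, where B is the adjacency matrix.
B^2 = [[2, 0, 1, 0, 2], [0, 2, 1, 2, 0], [1, 1, 2, 1, 1], [0, 2, 1, 3, 1], [2, 0, 1, 1, 3]]
B^3 = [[0, 4, 2, 5, 1], [4, 0, 2, 1, 5], [2, 2, 2, 4, 4], [5, 1, 4, 2, 6], [1, 5, 4, 6, 2]]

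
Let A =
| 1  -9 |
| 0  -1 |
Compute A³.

A² = I (check: tr A = 0 and det A = -1), so A³ = A since 3 is odd.

[[1, -9], [0, -1]]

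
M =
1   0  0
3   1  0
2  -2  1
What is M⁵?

M = I + N where N = [[0, 0, 0], [3, 0, 0], [2, -2, 0]] is strictly lower-triangular, so N³ = 0.
(I + N)⁵ = I + 5·N + 10·N² = [[1, 0, 0], [15, 1, 0], [-50, -10, 1]].

[[1, 0, 0], [15, 1, 0], [-50, -10, 1]]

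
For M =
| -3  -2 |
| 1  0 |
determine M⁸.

tr M = -3 and det M = 2, so the characteristic polynomial is λ² − (-3)λ + (2) with roots -1 and -2.
Eigenvectors give P = [[-1, 2], [1, -1]] with P⁻¹ = [[1, 2], [1, 1]], and M = P·diag(-1, -2)·P⁻¹.
Then M⁸ = P·diag(1, 256)·P⁻¹ = [[-1, 512], [1, -256]] · [[1, 2], [1, 1]] = [[511, 510], [-255, -254]].

[[511, 510], [-255, -254]]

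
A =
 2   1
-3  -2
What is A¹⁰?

A² = I (check: tr A = 0 and det A = -1), so A¹⁰ = I since 10 is even.

[[1, 0], [0, 1]]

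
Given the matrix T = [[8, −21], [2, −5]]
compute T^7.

[[890, −2667], [254, −761]]

tr T = 3 and det T = 2, so the characteristic polynomial is λ² − (3)λ + (2) with roots 1 and 2.
Eigenvectors give P = [[3, 7], [1, 2]] with P⁻¹ = [[−2, 7], [1, −3]], and T = P·diag(1, 2)·P⁻¹.
Then T^7 = P·diag(1, 128)·P⁻¹ = [[3, 896], [1, 256]] · [[−2, 7], [1, −3]] = [[890, −2667], [254, −761]].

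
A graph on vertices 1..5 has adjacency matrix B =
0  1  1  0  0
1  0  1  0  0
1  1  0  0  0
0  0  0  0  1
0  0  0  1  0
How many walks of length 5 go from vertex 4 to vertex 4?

0

The number of length-5 walks from vertex 4 to vertex 4 is entry (4,4) of B^5, where B is the adjacency matrix.
B^2 = [[2, 1, 1, 0, 0], [1, 2, 1, 0, 0], [1, 1, 2, 0, 0], [0, 0, 0, 1, 0], [0, 0, 0, 0, 1]]
B^3 = [[2, 3, 3, 0, 0], [3, 2, 3, 0, 0], [3, 3, 2, 0, 0], [0, 0, 0, 0, 1], [0, 0, 0, 1, 0]]
B^4 = [[6, 5, 5, 0, 0], [5, 6, 5, 0, 0], [5, 5, 6, 0, 0], [0, 0, 0, 1, 0], [0, 0, 0, 0, 1]]
B^5 = [[10, 11, 11, 0, 0], [11, 10, 11, 0, 0], [11, 11, 10, 0, 0], [0, 0, 0, 0, 1], [0, 0, 0, 1, 0]]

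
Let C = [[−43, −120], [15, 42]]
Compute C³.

tr C = −1 and det C = −6, so the characteristic polynomial is λ² − (−1)λ + (−6) with roots −3 and 2.
Eigenvectors give P = [[−3, −8], [1, 3]] with P⁻¹ = [[−3, −8], [1, 3]], and C = P·diag(−3, 2)·P⁻¹.
Then C³ = P·diag(−27, 8)·P⁻¹ = [[81, −64], [−27, 24]] · [[−3, −8], [1, 3]] = [[−307, −840], [105, 288]].

[[−307, −840], [105, 288]]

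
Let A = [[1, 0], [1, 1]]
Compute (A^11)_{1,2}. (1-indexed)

A = I + N where N = [[0, 0], [1, 0]] is strictly lower-triangular, so N^2 = 0.
(I + N)^11 = I + 11·N = [[1, 0], [11, 1]].

0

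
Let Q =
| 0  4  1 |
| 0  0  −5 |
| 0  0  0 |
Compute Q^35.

Q is strictly triangular, hence nilpotent: Q^3 = 0, so Q^35 = 0.

[[0, 0, 0], [0, 0, 0], [0, 0, 0]]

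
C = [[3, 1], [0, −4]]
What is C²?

[[9, −1], [0, 16]]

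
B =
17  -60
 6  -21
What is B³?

[[233, -780], [78, -261]]

tr B = -4 and det B = 3, so the characteristic polynomial is λ² − (-4)λ + (3) with roots -1 and -3.
Eigenvectors give P = [[10, 3], [3, 1]] with P⁻¹ = [[1, -3], [-3, 10]], and B = P·diag(-1, -3)·P⁻¹.
Then B³ = P·diag(-1, -27)·P⁻¹ = [[-10, -81], [-3, -27]] · [[1, -3], [-3, 10]] = [[233, -780], [78, -261]].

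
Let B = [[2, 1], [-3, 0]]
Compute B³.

B² = [[1, 2], [-6, -3]]
B³ = [[-4, 1], [-3, -6]]

[[-4, 1], [-3, -6]]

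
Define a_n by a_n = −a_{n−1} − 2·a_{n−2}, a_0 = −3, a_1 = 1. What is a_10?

−91

With companion matrix A = [[−1, −2], [1, 0]], [a_n, a_{n−1}]ᵀ = A·[a_{n−1}, a_{n−2}]ᵀ, so [a_10, a_9]ᵀ = A^9·[a_1, a_0]ᵀ.
A^9 = [[11, 34], [−17, −6]], giving [a_10, a_9]ᵀ = [[−91], [1]].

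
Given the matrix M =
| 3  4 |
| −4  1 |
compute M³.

[[−85, −12], [12, −79]]

M² = [[−7, 16], [−16, −15]]
M³ = [[−85, −12], [12, −79]]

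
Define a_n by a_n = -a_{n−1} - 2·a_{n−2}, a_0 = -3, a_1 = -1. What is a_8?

With companion matrix T = [[-1, -2], [1, 0]], [a_n, a_{n−1}]ᵀ = T·[a_{n−1}, a_{n−2}]ᵀ, so [a_8, a_7]ᵀ = T⁷·[a_1, a_0]ᵀ.
T⁷ = [[3, -14], [7, 10]], giving [a_8, a_7]ᵀ = [[39], [-37]].

39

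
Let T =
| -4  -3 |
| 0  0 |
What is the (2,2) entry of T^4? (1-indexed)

0

T^2 = [[16, 12], [0, 0]]
T^3 = [[-64, -48], [0, 0]]
T^4 = [[256, 192], [0, 0]]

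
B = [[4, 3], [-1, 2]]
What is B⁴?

[[61, 252], [-84, -107]]

B² = [[13, 18], [-6, 1]]
B³ = [[34, 75], [-25, -16]]
B⁴ = [[61, 252], [-84, -107]]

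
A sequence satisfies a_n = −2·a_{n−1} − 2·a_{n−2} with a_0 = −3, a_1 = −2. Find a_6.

−40

With companion matrix T = [[−2, −2], [1, 0]], [a_n, a_{n−1}]ᵀ = T·[a_{n−1}, a_{n−2}]ᵀ, so [a_6, a_5]ᵀ = T⁵·[a_1, a_0]ᵀ.
T⁵ = [[8, 8], [−4, 0]], giving [a_6, a_5]ᵀ = [[−40], [8]].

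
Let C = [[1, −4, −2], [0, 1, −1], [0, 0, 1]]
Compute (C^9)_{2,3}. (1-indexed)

C = I + N where N = [[0, −4, −2], [0, 0, −1], [0, 0, 0]] is strictly upper-triangular, so N^3 = 0.
(I + N)^9 = I + 9·N + 36·N^2 = [[1, −36, 126], [0, 1, −9], [0, 0, 1]].

−9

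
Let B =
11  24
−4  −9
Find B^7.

tr B = 2 and det B = −3, so the characteristic polynomial is λ² − (2)λ + (−3) with roots −1 and 3.
Eigenvectors give P = [[−2, 3], [1, −1]] with P⁻¹ = [[1, 3], [1, 2]], and B = P·diag(−1, 3)·P⁻¹.
Then B^7 = P·diag(−1, 2187)·P⁻¹ = [[2, 6561], [−1, −2187]] · [[1, 3], [1, 2]] = [[6563, 13128], [−2188, −4377]].

[[6563, 13128], [−2188, −4377]]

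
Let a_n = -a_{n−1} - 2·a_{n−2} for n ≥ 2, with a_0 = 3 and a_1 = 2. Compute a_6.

-4

With companion matrix Q = [[-1, -2], [1, 0]], [a_n, a_{n−1}]ᵀ = Q·[a_{n−1}, a_{n−2}]ᵀ, so [a_6, a_5]ᵀ = Q⁵·[a_1, a_0]ᵀ.
Q⁵ = [[-5, 2], [-1, -6]], giving [a_6, a_5]ᵀ = [[-4], [-20]].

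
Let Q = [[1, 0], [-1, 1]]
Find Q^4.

[[1, 0], [-4, 1]]

Q = I + N where N = [[0, 0], [-1, 0]] is strictly lower-triangular, so N^2 = 0.
(I + N)^4 = I + 4·N = [[1, 0], [-4, 1]].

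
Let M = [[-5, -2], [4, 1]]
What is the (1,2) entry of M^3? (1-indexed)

-26

tr M = -4 and det M = 3, so the characteristic polynomial is λ² − (-4)λ + (3) with roots -3 and -1.
Eigenvectors give P = [[-1, -1], [1, 2]] with P⁻¹ = [[-2, -1], [1, 1]], and M = P·diag(-3, -1)·P⁻¹.
Then M^3 = P·diag(-27, -1)·P⁻¹ = [[27, 1], [-27, -2]] · [[-2, -1], [1, 1]] = [[-53, -26], [52, 25]].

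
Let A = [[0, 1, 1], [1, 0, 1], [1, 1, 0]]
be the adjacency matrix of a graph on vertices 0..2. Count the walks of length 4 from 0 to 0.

The number of length-4 walks from vertex 0 to vertex 0 is entry (0,0) of A⁴, where A is the adjacency matrix.
A² = [[2, 1, 1], [1, 2, 1], [1, 1, 2]]
A³ = [[2, 3, 3], [3, 2, 3], [3, 3, 2]]
A⁴ = [[6, 5, 5], [5, 6, 5], [5, 5, 6]]

6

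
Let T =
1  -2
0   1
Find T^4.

T = I + N where N = [[0, -2], [0, 0]] is strictly upper-triangular, so N^2 = 0.
(I + N)^4 = I + 4·N = [[1, -8], [0, 1]].

[[1, -8], [0, 1]]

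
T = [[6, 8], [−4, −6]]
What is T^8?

tr T = 0 and det T = −4, so the characteristic polynomial is λ² − (0)λ + (−4) with roots 2 and −2.
Eigenvectors give P = [[−2, 1], [1, −1]] with P⁻¹ = [[−1, −1], [−1, −2]], and T = P·diag(2, −2)·P⁻¹.
Then T^8 = P·diag(256, 256)·P⁻¹ = [[−512, 256], [256, −256]] · [[−1, −1], [−1, −2]] = [[256, 0], [0, 256]].

[[256, 0], [0, 256]]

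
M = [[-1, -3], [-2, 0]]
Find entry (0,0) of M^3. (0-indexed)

-13

M^2 = [[7, 3], [2, 6]]
M^3 = [[-13, -21], [-14, -6]]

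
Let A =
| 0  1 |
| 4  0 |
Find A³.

A² = [[4, 0], [0, 4]]
A³ = [[0, 4], [16, 0]]

[[0, 4], [16, 0]]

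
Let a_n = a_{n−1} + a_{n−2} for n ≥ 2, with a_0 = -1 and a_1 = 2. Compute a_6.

With companion matrix Q = [[1, 1], [1, 0]], [a_n, a_{n−1}]ᵀ = Q·[a_{n−1}, a_{n−2}]ᵀ, so [a_6, a_5]ᵀ = Q⁵·[a_1, a_0]ᵀ.
Q⁵ = [[8, 5], [5, 3]], giving [a_6, a_5]ᵀ = [[11], [7]].

11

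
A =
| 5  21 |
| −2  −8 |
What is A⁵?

[[185, 651], [−62, −218]]

tr A = −3 and det A = 2, so the characteristic polynomial is λ² − (−3)λ + (2) with roots −2 and −1.
Eigenvectors give P = [[−3, 7], [1, −2]] with P⁻¹ = [[2, 7], [1, 3]], and A = P·diag(−2, −1)·P⁻¹.
Then A⁵ = P·diag(−32, −1)·P⁻¹ = [[96, −7], [−32, 2]] · [[2, 7], [1, 3]] = [[185, 651], [−62, −218]].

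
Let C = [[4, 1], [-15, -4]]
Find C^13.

[[4, 1], [-15, -4]]

C² = I (check: tr C = 0 and det C = -1), so C^13 = C since 13 is odd.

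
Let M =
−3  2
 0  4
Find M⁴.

M² = [[9, 2], [0, 16]]
M³ = [[−27, 26], [0, 64]]
M⁴ = [[81, 50], [0, 256]]

[[81, 50], [0, 256]]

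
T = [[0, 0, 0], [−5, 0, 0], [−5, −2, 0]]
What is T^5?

[[0, 0, 0], [0, 0, 0], [0, 0, 0]]

T is strictly triangular, hence nilpotent: T^3 = 0, so T^5 = 0.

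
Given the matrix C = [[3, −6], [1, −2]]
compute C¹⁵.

[[3, −6], [1, −2]]

C² = C (a projection; rank 1, trace 1), so C¹⁵ = C.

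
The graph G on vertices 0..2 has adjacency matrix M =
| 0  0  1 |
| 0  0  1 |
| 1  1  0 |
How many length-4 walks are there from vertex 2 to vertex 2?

The number of length-4 walks from vertex 2 to vertex 2 is entry (2,2) of M^4, where M is the adjacency matrix.
M^2 = [[1, 1, 0], [1, 1, 0], [0, 0, 2]]
M^3 = [[0, 0, 2], [0, 0, 2], [2, 2, 0]]
M^4 = [[2, 2, 0], [2, 2, 0], [0, 0, 4]]

4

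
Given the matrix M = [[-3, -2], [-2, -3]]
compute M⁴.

M² = [[13, 12], [12, 13]]
M³ = [[-63, -62], [-62, -63]]
M⁴ = [[313, 312], [312, 313]]

[[313, 312], [312, 313]]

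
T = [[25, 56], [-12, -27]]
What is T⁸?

[[-39359, -91840], [19680, 45921]]

tr T = -2 and det T = -3, so the characteristic polynomial is λ² − (-2)λ + (-3) with roots -3 and 1.
Eigenvectors give P = [[2, 7], [-1, -3]] with P⁻¹ = [[-3, -7], [1, 2]], and T = P·diag(-3, 1)·P⁻¹.
Then T⁸ = P·diag(6561, 1)·P⁻¹ = [[13122, 7], [-6561, -3]] · [[-3, -7], [1, 2]] = [[-39359, -91840], [19680, 45921]].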